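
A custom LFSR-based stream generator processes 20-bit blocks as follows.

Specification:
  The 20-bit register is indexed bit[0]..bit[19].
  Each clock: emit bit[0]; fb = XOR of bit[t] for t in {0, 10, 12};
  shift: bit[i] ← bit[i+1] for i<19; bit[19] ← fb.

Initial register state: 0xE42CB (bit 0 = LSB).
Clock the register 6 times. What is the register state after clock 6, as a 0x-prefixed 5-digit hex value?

reg_0 = 0xE42CB
clock 1: out=1, reg = 0xF2165
clock 2: out=1, reg = 0xF90B2
clock 3: out=0, reg = 0xFC859
clock 4: out=1, reg = 0xFE42C
clock 5: out=0, reg = 0xFF216
clock 6: out=0, reg = 0xFF90B

0xFF90B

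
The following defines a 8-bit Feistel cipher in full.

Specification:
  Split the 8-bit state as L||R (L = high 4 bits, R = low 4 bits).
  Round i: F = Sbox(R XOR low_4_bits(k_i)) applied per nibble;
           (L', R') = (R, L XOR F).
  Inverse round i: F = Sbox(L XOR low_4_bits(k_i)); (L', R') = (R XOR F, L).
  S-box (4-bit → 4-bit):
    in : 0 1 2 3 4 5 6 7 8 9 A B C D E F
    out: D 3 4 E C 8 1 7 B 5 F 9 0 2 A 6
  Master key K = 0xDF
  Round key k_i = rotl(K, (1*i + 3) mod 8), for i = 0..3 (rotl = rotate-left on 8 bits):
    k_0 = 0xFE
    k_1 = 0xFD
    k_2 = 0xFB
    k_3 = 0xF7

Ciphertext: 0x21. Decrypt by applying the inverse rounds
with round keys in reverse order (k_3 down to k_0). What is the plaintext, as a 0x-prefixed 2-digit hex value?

s_0 = ciphertext = 0x21
s_1 = InvRound(s_0, k_3) = 0x92
s_2 = InvRound(s_1, k_2) = 0x69
s_3 = InvRound(s_2, k_1) = 0x06
s_4 = InvRound(s_3, k_0) = 0xC0

0xC0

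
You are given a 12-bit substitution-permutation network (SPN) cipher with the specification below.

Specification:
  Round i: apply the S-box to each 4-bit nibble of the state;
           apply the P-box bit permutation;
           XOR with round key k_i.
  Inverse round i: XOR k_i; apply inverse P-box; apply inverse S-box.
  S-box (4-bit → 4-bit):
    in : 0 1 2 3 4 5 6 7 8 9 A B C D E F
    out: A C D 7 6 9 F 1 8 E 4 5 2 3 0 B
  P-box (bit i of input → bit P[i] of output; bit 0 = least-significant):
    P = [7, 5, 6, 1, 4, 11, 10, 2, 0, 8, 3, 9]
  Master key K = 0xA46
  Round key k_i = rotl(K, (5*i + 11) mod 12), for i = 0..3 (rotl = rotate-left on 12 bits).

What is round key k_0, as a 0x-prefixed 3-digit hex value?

K = 0xA46
k_0 = rotl(K, (5*0+11) mod 12) = rotl(K, 11) = 0x523

0x523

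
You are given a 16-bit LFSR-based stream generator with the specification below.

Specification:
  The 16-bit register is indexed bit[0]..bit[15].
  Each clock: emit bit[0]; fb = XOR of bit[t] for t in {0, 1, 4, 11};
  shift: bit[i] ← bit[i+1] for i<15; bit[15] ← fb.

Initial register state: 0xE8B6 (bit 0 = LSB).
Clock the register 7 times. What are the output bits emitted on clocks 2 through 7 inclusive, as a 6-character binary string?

110110

reg_0 = 0xE8B6
clock 1: out=0, reg = 0xF45B
clock 2: out=1, reg = 0xFA2D
clock 3: out=1, reg = 0x7D16
clock 4: out=0, reg = 0xBE8B
clock 5: out=1, reg = 0xDF45
clock 6: out=1, reg = 0x6FA2
clock 7: out=0, reg = 0x37D1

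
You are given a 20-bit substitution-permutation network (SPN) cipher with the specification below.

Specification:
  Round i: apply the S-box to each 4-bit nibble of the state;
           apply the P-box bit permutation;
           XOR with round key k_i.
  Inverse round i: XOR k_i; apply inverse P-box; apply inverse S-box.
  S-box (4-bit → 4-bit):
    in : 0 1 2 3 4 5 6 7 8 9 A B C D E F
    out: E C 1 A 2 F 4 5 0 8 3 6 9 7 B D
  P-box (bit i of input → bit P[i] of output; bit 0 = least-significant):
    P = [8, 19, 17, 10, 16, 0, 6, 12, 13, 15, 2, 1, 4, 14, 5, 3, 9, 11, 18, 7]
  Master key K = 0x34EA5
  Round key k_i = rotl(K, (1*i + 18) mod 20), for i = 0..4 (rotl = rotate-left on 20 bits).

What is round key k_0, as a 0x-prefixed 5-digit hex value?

K = 0x34EA5
k_0 = rotl(K, (1*0+18) mod 20) = rotl(K, 18) = 0x4D3A9

0x4D3A9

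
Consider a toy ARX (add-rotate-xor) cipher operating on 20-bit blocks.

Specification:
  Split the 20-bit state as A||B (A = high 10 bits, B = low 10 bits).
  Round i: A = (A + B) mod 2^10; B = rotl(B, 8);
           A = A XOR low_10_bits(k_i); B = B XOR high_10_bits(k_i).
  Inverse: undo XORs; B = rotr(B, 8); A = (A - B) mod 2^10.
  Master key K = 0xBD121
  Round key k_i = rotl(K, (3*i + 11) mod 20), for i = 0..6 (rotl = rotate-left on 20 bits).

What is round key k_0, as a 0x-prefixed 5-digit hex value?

0x90DE8

K = 0xBD121
k_0 = rotl(K, (3*0+11) mod 20) = rotl(K, 11) = 0x90DE8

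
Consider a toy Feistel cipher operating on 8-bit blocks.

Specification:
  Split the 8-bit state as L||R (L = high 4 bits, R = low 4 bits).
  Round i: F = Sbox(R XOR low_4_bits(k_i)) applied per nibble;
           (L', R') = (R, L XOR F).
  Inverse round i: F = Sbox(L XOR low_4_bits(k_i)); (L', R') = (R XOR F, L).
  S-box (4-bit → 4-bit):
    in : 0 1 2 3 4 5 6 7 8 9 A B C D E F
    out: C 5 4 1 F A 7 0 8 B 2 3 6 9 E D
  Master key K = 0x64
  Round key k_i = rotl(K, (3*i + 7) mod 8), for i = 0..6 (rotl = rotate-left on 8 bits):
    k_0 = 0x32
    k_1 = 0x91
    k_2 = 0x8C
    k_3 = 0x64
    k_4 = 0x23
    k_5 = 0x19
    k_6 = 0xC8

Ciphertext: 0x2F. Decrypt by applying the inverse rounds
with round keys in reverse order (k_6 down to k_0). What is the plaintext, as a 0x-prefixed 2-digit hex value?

0xBD

s_0 = ciphertext = 0x2F
s_1 = InvRound(s_0, k_6) = 0xD2
s_2 = InvRound(s_1, k_5) = 0xDD
s_3 = InvRound(s_2, k_4) = 0x3D
s_4 = InvRound(s_3, k_3) = 0xD3
s_5 = InvRound(s_4, k_2) = 0x6D
s_6 = InvRound(s_5, k_1) = 0xD6
s_7 = InvRound(s_6, k_0) = 0xBD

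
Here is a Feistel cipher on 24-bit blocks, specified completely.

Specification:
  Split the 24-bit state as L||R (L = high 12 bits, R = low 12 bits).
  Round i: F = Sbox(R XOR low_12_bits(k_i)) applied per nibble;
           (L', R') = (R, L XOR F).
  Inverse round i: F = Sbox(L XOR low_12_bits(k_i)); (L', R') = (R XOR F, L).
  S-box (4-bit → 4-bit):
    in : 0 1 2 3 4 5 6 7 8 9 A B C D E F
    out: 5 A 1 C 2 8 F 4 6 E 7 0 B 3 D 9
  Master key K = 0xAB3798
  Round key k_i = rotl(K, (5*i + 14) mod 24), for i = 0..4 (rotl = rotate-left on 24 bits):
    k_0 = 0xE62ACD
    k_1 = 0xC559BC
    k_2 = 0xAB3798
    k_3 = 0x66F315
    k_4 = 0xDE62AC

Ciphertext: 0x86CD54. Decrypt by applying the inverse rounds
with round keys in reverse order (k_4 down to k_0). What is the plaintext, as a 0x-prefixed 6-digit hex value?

s_0 = ciphertext = 0x86CD54
s_1 = InvRound(s_0, k_4) = 0xAE186C
s_2 = InvRound(s_1, k_3) = 0x6FEAE1
s_3 = InvRound(s_2, k_2) = 0x01E6FE
s_4 = InvRound(s_3, k_1) = 0x88F01E
s_5 = InvRound(s_4, k_0) = 0x13F88F

0x13F88F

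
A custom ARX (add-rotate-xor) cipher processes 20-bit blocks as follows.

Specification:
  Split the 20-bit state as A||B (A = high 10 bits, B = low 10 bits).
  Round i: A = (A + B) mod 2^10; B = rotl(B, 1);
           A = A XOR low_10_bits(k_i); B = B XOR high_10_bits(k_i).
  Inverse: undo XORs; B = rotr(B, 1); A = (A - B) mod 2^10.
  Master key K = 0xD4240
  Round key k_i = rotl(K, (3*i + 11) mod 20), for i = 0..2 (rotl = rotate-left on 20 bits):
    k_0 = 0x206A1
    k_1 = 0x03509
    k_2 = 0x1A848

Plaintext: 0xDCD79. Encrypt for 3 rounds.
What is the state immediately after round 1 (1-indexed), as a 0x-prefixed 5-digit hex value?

0x93673

s_0 = plaintext = 0xDCD79
s_1 = Round(s_0, k_0) = 0x93673
s_2 = Round(s_1, k_1) = 0x724EA
s_3 = Round(s_2, k_2) = 0xBEDBE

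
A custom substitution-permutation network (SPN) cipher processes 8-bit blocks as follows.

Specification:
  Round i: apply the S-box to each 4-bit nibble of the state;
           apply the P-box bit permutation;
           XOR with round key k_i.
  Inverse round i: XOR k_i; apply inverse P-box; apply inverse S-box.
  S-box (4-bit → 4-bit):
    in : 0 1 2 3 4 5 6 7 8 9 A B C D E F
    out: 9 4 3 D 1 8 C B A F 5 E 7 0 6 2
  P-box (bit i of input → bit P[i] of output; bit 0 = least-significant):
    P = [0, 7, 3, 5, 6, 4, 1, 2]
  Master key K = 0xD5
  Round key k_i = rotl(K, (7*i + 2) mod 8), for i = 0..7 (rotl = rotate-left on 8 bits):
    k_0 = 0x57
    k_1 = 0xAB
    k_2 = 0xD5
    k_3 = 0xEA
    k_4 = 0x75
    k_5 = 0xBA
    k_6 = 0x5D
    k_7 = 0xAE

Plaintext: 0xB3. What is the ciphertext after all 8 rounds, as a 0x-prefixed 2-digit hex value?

0x04

s_0 = plaintext = 0xB3
s_1 = Round(s_0, k_0) = 0x68
s_2 = Round(s_1, k_1) = 0x0D
s_3 = Round(s_2, k_2) = 0x91
s_4 = Round(s_3, k_3) = 0xB4
s_5 = Round(s_4, k_4) = 0x62
s_6 = Round(s_5, k_5) = 0x3D
s_7 = Round(s_6, k_6) = 0x1B
s_8 = Round(s_7, k_7) = 0x04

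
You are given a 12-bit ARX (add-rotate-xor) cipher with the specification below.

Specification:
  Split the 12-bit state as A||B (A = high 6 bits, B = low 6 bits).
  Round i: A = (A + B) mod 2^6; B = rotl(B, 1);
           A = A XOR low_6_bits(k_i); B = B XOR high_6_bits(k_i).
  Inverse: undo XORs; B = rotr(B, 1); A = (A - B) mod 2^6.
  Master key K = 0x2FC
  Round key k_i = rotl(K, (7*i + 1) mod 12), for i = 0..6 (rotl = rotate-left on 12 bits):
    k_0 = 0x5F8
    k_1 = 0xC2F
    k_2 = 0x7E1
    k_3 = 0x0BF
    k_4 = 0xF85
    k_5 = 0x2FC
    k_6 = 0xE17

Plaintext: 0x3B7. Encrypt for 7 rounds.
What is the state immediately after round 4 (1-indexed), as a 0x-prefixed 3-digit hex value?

s_0 = plaintext = 0x3B7
s_1 = Round(s_0, k_0) = 0xF78
s_2 = Round(s_1, k_1) = 0x681
s_3 = Round(s_2, k_2) = 0xE9D
s_4 = Round(s_3, k_3) = 0xA38
s_5 = Round(s_4, k_4) = 0x94F
s_6 = Round(s_5, k_5) = 0x215
s_7 = Round(s_6, k_6) = 0x292

0xA38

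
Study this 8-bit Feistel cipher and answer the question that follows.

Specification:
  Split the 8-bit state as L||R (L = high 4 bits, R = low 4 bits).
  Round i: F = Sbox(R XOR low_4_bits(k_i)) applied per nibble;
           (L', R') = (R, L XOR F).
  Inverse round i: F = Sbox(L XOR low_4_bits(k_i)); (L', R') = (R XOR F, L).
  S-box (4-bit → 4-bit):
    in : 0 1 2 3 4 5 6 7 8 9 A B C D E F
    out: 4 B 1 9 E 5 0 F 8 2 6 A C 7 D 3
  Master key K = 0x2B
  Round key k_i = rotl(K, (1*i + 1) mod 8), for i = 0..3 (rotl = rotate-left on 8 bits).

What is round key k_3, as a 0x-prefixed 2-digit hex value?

0xB2

K = 0x2B
k_0 = rotl(K, (1*0+1) mod 8) = rotl(K, 1) = 0x56
k_1 = rotl(K, (1*1+1) mod 8) = rotl(K, 2) = 0xAC
k_2 = rotl(K, (1*2+1) mod 8) = rotl(K, 3) = 0x59
k_3 = rotl(K, (1*3+1) mod 8) = rotl(K, 4) = 0xB2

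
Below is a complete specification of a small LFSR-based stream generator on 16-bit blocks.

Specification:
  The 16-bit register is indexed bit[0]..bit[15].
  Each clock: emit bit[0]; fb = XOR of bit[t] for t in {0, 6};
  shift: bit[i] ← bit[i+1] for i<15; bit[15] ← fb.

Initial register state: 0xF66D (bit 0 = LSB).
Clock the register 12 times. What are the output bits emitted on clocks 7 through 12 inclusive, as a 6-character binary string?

reg_0 = 0xF66D
clock 1: out=1, reg = 0x7B36
clock 2: out=0, reg = 0x3D9B
clock 3: out=1, reg = 0x9ECD
clock 4: out=1, reg = 0x4F66
clock 5: out=0, reg = 0xA7B3
clock 6: out=1, reg = 0xD3D9
clock 7: out=1, reg = 0x69EC
clock 8: out=0, reg = 0xB4F6
clock 9: out=0, reg = 0xDA7B
clock 10: out=1, reg = 0x6D3D
clock 11: out=1, reg = 0xB69E
clock 12: out=0, reg = 0x5B4F

100110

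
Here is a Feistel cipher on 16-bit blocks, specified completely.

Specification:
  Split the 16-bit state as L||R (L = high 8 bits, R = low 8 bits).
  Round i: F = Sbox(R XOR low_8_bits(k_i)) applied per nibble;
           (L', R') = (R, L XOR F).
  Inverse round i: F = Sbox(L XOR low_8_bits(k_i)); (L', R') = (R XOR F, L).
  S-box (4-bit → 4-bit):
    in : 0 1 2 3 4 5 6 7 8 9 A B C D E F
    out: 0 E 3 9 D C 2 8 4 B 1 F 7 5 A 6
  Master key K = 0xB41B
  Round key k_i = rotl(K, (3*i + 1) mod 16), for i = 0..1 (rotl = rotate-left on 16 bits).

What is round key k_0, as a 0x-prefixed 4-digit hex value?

K = 0xB41B
k_0 = rotl(K, (3*0+1) mod 16) = rotl(K, 1) = 0x6837

0x6837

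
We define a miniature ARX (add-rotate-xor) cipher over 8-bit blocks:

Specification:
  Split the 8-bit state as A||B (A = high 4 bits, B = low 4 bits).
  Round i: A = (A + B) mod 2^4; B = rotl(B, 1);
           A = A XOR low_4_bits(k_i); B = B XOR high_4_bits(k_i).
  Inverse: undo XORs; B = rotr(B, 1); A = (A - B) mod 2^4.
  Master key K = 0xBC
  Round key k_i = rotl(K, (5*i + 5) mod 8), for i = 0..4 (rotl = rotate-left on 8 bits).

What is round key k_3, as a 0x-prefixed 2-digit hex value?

0xCB

K = 0xBC
k_0 = rotl(K, (5*0+5) mod 8) = rotl(K, 5) = 0x97
k_1 = rotl(K, (5*1+5) mod 8) = rotl(K, 2) = 0xF2
k_2 = rotl(K, (5*2+5) mod 8) = rotl(K, 7) = 0x5E
k_3 = rotl(K, (5*3+5) mod 8) = rotl(K, 4) = 0xCB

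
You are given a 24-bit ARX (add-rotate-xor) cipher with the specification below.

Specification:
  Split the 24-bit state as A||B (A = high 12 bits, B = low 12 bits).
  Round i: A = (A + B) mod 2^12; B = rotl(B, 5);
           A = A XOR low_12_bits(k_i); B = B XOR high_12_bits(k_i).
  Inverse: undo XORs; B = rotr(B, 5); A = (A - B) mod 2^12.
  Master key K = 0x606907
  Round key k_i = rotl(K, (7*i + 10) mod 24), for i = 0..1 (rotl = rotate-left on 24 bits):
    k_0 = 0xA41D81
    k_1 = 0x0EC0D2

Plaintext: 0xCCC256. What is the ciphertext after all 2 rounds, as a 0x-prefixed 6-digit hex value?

s_0 = plaintext = 0xCCC256
s_1 = Round(s_0, k_0) = 0x2A3085
s_2 = Round(s_1, k_1) = 0x3FA04D

0x3FA04D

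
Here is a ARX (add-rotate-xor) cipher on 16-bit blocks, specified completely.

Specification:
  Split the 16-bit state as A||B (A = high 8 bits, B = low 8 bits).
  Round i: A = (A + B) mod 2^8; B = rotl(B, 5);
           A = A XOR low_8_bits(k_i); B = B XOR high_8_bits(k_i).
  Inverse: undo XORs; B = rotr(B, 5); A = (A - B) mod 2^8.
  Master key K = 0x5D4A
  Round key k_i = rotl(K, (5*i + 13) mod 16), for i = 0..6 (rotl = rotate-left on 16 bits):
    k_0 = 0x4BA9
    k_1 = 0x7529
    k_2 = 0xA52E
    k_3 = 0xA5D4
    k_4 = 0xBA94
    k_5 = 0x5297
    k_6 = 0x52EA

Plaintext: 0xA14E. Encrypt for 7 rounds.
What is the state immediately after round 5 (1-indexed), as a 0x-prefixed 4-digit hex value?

s_0 = plaintext = 0xA14E
s_1 = Round(s_0, k_0) = 0x4682
s_2 = Round(s_1, k_1) = 0xE125
s_3 = Round(s_2, k_2) = 0x2801
s_4 = Round(s_3, k_3) = 0xFD85
s_5 = Round(s_4, k_4) = 0x160A
s_6 = Round(s_5, k_5) = 0xB713
s_7 = Round(s_6, k_6) = 0x2030

0x160A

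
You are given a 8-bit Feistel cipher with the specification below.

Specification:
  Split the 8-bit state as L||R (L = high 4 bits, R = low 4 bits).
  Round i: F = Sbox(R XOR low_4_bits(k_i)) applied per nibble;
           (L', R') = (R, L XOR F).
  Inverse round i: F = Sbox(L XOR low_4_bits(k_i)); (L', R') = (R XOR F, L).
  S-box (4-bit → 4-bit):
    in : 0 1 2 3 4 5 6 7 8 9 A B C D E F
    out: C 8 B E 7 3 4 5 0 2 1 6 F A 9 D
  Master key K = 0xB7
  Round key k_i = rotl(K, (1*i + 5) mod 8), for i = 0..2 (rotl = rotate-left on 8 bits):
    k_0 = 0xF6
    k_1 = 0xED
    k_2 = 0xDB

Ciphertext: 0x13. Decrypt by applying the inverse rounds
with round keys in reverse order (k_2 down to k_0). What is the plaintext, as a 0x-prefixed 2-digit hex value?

0x3C

s_0 = ciphertext = 0x13
s_1 = InvRound(s_0, k_2) = 0x21
s_2 = InvRound(s_1, k_1) = 0xC2
s_3 = InvRound(s_2, k_0) = 0x3C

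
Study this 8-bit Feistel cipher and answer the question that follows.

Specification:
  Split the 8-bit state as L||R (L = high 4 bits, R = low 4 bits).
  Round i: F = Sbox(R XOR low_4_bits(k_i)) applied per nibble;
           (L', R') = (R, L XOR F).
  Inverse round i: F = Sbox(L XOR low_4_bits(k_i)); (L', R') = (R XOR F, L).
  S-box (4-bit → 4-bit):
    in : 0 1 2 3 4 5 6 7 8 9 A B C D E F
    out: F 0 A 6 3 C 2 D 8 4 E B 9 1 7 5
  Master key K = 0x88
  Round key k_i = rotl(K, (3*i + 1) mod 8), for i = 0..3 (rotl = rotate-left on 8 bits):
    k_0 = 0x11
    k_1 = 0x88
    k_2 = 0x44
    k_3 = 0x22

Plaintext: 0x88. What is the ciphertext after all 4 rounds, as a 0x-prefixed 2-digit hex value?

s_0 = plaintext = 0x88
s_1 = Round(s_0, k_0) = 0x8C
s_2 = Round(s_1, k_1) = 0xCB
s_3 = Round(s_2, k_2) = 0xB9
s_4 = Round(s_3, k_3) = 0x90

0x90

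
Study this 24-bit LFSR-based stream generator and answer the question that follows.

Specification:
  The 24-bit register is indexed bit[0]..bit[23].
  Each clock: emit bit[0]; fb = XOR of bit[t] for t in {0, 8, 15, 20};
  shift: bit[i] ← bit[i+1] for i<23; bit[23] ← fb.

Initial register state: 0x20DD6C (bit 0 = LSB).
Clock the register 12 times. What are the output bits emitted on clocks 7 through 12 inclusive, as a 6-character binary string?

reg_0 = 0x20DD6C
clock 1: out=0, reg = 0x106EB6
clock 2: out=0, reg = 0x88375B
clock 3: out=1, reg = 0x441BAD
clock 4: out=1, reg = 0x220DD6
clock 5: out=0, reg = 0x9106EB
clock 6: out=1, reg = 0x488375
clock 7: out=1, reg = 0xA441BA
clock 8: out=0, reg = 0xD220DD
clock 9: out=1, reg = 0x69106E
clock 10: out=0, reg = 0x348837
clock 11: out=1, reg = 0x9A441B
clock 12: out=1, reg = 0x4D220D

101011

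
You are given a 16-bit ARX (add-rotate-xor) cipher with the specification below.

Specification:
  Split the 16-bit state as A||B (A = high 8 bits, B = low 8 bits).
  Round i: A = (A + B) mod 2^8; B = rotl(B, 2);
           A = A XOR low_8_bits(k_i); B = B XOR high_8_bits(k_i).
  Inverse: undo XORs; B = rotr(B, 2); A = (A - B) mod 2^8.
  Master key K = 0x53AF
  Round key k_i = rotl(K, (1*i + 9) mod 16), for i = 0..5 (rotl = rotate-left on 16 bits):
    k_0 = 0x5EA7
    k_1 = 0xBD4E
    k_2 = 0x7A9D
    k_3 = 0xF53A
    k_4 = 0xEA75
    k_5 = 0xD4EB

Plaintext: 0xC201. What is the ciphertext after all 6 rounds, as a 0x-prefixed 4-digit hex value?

s_0 = plaintext = 0xC201
s_1 = Round(s_0, k_0) = 0x645A
s_2 = Round(s_1, k_1) = 0xF0D4
s_3 = Round(s_2, k_2) = 0x5929
s_4 = Round(s_3, k_3) = 0xB851
s_5 = Round(s_4, k_4) = 0x7CAF
s_6 = Round(s_5, k_5) = 0xC06A

0xC06A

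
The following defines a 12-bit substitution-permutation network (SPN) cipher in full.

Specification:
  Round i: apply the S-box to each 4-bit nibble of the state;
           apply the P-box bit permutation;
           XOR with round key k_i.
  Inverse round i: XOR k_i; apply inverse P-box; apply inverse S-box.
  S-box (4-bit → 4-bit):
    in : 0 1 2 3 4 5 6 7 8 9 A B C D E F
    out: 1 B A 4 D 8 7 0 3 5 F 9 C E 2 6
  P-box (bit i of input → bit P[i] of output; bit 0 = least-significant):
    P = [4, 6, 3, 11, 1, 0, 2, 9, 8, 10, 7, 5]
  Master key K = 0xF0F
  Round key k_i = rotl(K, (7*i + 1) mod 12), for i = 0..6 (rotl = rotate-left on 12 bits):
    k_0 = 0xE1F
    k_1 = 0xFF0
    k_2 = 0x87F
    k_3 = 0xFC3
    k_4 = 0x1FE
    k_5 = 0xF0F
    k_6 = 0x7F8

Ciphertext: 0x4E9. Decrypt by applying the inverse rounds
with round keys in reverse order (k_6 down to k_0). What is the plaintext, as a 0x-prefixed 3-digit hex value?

s_0 = ciphertext = 0x4E9
s_1 = InvRound(s_0, k_6) = 0x020
s_2 = InvRound(s_1, k_5) = 0x1AC
s_3 = InvRound(s_2, k_4) = 0x708
s_4 = InvRound(s_3, k_3) = 0x38D
s_5 = InvRound(s_4, k_2) = 0x4B1
s_6 = InvRound(s_5, k_1) = 0x022
s_7 = InvRound(s_6, k_0) = 0x2D4

0x2D4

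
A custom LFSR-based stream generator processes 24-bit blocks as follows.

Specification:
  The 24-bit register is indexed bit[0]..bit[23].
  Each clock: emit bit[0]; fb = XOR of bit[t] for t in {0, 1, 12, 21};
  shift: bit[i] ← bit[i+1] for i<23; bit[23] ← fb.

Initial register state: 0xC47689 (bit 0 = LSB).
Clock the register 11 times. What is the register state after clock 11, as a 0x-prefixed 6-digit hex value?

0xDD988E

reg_0 = 0xC47689
clock 1: out=1, reg = 0x623B44
clock 2: out=0, reg = 0x311DA2
clock 3: out=0, reg = 0x988ED1
clock 4: out=1, reg = 0xCC4768
clock 5: out=0, reg = 0x6623B4
clock 6: out=0, reg = 0xB311DA
clock 7: out=0, reg = 0xD988ED
clock 8: out=1, reg = 0xECC476
clock 9: out=0, reg = 0x76623B
clock 10: out=1, reg = 0xBB311D
clock 11: out=1, reg = 0xDD988E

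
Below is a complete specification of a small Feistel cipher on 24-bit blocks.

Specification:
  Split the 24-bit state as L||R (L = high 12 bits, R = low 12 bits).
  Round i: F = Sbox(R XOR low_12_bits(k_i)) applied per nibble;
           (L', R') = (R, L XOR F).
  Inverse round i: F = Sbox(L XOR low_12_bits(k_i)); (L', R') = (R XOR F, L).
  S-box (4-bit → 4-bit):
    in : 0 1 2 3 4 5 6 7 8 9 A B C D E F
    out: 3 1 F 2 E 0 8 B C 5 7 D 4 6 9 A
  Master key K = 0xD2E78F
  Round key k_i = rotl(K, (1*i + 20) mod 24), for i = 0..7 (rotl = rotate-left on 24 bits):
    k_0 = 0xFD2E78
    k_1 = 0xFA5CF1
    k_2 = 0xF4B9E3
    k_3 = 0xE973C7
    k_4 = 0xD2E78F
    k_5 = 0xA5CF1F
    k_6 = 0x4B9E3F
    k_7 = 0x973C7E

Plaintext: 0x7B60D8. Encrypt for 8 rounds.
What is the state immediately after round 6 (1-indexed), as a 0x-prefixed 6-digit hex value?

s_0 = plaintext = 0x7B60D8
s_1 = Round(s_0, k_0) = 0x0D8EC5
s_2 = Round(s_1, k_1) = 0xEC5FF6
s_3 = Round(s_2, k_2) = 0xFF66D5
s_4 = Round(s_3, k_3) = 0x6D5FE9
s_5 = Round(s_4, k_4) = 0xFE9A5D
s_6 = Round(s_5, k_5) = 0xA5DF06
s_7 = Round(s_6, k_6) = 0xF06B78
s_8 = Round(s_7, k_7) = 0xB7843E

0xA5DF06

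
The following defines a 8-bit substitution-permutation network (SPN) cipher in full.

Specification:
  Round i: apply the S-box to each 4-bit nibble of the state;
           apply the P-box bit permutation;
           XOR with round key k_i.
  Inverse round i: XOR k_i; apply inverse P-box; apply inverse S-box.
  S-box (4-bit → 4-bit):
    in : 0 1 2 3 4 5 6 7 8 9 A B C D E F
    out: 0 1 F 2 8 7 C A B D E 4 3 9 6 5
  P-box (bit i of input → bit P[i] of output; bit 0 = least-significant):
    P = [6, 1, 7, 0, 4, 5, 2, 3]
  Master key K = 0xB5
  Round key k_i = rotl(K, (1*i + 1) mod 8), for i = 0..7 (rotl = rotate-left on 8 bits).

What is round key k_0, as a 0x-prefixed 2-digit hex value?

0x6B

K = 0xB5
k_0 = rotl(K, (1*0+1) mod 8) = rotl(K, 1) = 0x6B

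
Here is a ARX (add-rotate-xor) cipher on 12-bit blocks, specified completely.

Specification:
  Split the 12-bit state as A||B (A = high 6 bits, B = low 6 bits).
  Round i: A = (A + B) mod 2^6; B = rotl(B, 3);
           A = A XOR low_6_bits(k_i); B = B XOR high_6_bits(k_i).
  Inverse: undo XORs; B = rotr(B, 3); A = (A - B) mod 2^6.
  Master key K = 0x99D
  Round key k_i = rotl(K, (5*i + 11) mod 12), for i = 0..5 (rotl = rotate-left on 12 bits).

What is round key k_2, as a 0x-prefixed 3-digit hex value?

K = 0x99D
k_0 = rotl(K, (5*0+11) mod 12) = rotl(K, 11) = 0xCCE
k_1 = rotl(K, (5*1+11) mod 12) = rotl(K, 4) = 0x9D9
k_2 = rotl(K, (5*2+11) mod 12) = rotl(K, 9) = 0xB33

0xB33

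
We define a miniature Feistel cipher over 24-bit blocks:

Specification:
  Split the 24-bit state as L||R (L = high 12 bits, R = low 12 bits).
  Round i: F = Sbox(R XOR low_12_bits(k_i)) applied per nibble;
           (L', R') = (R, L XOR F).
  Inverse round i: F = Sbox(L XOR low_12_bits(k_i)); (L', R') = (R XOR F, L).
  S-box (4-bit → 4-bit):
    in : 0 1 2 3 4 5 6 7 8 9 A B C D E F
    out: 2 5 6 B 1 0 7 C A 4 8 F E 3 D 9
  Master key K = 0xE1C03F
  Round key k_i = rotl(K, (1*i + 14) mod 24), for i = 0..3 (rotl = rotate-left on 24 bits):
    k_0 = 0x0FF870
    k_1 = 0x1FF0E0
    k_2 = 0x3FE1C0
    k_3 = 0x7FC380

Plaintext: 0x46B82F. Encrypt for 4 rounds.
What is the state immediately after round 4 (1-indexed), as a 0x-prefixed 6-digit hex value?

s_0 = plaintext = 0x46B82F
s_1 = Round(s_0, k_0) = 0x82F662
s_2 = Round(s_1, k_1) = 0x662F89
s_3 = Round(s_2, k_2) = 0xF89B76
s_4 = Round(s_3, k_3) = 0xB7651E

0xB7651E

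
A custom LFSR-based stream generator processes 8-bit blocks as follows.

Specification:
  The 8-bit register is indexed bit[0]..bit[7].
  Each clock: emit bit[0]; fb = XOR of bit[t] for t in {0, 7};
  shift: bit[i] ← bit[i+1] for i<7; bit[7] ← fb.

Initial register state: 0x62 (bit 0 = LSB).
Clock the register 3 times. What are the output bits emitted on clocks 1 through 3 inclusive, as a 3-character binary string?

reg_0 = 0x62
clock 1: out=0, reg = 0x31
clock 2: out=1, reg = 0x98
clock 3: out=0, reg = 0xCC

010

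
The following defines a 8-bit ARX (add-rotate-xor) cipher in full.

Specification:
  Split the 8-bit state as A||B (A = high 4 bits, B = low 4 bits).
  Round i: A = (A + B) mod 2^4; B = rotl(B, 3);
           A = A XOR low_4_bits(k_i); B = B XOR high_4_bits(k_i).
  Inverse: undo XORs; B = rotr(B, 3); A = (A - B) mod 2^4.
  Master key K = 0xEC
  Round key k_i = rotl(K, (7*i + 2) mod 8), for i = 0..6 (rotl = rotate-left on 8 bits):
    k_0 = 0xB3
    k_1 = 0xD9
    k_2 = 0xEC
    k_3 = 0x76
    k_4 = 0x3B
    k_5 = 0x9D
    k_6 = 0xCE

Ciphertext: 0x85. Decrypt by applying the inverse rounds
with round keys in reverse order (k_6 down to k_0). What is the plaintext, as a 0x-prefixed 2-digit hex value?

0x1C

s_0 = ciphertext = 0x85
s_1 = InvRound(s_0, k_6) = 0x33
s_2 = InvRound(s_1, k_5) = 0x95
s_3 = InvRound(s_2, k_4) = 0x6C
s_4 = InvRound(s_3, k_3) = 0x97
s_5 = InvRound(s_4, k_2) = 0x23
s_6 = InvRound(s_5, k_1) = 0xED
s_7 = InvRound(s_6, k_0) = 0x1C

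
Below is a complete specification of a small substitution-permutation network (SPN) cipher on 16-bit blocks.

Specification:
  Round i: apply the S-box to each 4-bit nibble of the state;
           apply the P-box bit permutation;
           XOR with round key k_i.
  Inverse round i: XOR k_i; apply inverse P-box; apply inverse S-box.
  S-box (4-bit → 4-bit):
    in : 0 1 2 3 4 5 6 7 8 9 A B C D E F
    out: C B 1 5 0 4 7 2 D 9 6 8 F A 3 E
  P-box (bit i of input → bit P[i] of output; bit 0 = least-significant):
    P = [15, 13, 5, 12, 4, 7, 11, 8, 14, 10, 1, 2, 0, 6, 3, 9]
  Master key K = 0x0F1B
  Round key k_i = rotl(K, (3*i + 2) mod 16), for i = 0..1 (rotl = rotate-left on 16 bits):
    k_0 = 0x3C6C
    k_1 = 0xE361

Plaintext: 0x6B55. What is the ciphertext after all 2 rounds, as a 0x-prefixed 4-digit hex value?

0x5A68

s_0 = plaintext = 0x6B55
s_1 = Round(s_0, k_0) = 0x3401
s_2 = Round(s_1, k_1) = 0x5A68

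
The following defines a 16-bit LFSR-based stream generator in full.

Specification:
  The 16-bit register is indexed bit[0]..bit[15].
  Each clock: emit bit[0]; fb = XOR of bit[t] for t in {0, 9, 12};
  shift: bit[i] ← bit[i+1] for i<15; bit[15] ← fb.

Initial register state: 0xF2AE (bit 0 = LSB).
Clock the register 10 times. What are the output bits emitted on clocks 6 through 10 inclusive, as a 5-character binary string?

reg_0 = 0xF2AE
clock 1: out=0, reg = 0x7957
clock 2: out=1, reg = 0x3CAB
clock 3: out=1, reg = 0x1E55
clock 4: out=1, reg = 0x8F2A
clock 5: out=0, reg = 0xC795
clock 6: out=1, reg = 0x63CA
clock 7: out=0, reg = 0xB1E5
clock 8: out=1, reg = 0x58F2
clock 9: out=0, reg = 0xAC79
clock 10: out=1, reg = 0xD63C

10101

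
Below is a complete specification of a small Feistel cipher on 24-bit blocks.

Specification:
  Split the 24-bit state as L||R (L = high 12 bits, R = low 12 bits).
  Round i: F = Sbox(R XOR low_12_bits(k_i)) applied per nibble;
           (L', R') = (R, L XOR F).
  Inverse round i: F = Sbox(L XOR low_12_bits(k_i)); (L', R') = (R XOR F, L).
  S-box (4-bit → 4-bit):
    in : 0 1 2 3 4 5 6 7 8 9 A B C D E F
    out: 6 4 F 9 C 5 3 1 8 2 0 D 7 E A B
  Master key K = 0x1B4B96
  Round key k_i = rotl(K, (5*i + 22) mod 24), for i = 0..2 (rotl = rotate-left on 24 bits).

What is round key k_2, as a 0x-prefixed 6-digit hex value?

0x4B961B

K = 0x1B4B96
k_0 = rotl(K, (5*0+22) mod 24) = rotl(K, 22) = 0x86D2E5
k_1 = rotl(K, (5*1+22) mod 24) = rotl(K, 3) = 0xDA5CB0
k_2 = rotl(K, (5*2+22) mod 24) = rotl(K, 8) = 0x4B961B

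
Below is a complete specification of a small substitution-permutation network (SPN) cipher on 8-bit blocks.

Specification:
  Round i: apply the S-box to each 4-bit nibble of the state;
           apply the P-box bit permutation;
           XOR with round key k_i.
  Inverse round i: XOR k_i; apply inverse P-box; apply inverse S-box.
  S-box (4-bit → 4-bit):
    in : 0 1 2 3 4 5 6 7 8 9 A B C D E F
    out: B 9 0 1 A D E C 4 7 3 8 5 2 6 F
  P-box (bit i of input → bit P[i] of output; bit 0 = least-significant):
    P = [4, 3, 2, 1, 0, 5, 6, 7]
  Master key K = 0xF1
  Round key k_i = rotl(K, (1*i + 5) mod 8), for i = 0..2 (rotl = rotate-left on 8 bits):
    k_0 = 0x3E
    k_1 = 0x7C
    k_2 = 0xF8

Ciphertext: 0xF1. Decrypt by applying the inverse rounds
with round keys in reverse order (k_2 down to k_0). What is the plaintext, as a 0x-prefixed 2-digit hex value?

0x69

s_0 = ciphertext = 0xF1
s_1 = InvRound(s_0, k_2) = 0x3D
s_2 = InvRound(s_1, k_1) = 0xC2
s_3 = InvRound(s_2, k_0) = 0x69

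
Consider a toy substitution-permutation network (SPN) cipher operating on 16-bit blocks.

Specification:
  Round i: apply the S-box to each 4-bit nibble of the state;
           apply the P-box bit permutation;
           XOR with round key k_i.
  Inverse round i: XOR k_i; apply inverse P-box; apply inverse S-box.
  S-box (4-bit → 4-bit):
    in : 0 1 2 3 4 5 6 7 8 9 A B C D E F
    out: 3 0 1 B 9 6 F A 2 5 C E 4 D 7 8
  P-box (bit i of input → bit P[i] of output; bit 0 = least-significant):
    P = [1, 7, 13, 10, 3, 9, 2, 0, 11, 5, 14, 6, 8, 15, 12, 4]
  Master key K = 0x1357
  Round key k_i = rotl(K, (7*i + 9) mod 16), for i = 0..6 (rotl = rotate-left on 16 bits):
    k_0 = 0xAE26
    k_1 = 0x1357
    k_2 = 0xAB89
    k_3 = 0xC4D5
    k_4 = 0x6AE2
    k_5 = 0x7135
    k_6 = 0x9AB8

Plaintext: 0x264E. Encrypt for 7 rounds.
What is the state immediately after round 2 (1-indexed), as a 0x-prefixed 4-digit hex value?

0x2731

s_0 = plaintext = 0x264E
s_1 = Round(s_0, k_0) = 0xC7CD
s_2 = Round(s_1, k_1) = 0x2731
s_3 = Round(s_2, k_2) = 0xA8E0
s_4 = Round(s_3, k_3) = 0xD66B
s_5 = Round(s_4, k_4) = 0x151F
s_6 = Round(s_5, k_5) = 0x3515
s_7 = Round(s_6, k_6) = 0x7B08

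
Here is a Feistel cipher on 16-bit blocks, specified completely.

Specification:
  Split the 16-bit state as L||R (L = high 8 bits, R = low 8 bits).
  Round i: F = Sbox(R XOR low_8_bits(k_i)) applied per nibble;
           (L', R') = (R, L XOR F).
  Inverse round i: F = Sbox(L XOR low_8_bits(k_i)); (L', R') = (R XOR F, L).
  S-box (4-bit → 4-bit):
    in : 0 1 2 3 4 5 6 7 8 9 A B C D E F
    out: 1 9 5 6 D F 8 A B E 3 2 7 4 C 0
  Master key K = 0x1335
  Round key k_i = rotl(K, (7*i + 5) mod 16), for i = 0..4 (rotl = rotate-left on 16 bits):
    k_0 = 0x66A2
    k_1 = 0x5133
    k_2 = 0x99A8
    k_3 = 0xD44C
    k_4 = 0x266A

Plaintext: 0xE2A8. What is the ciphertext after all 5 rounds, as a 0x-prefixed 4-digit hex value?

s_0 = plaintext = 0xE2A8
s_1 = Round(s_0, k_0) = 0xA8F1
s_2 = Round(s_1, k_1) = 0xF1DD
s_3 = Round(s_2, k_2) = 0xDD5E
s_4 = Round(s_3, k_3) = 0x5E48
s_5 = Round(s_4, k_4) = 0x480B

0x480B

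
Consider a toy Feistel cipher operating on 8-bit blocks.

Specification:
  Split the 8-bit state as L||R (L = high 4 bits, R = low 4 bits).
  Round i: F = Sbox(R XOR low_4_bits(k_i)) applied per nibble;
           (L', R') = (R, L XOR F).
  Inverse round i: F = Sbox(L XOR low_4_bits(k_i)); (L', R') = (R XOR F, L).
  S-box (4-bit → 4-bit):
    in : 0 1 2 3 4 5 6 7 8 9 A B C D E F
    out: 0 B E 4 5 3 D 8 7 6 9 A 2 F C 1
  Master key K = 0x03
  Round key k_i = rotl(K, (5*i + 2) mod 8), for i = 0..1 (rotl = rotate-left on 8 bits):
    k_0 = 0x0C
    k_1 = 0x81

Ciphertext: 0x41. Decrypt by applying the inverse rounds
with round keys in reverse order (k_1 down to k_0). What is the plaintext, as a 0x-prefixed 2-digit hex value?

0x82

s_0 = ciphertext = 0x41
s_1 = InvRound(s_0, k_1) = 0x24
s_2 = InvRound(s_1, k_0) = 0x82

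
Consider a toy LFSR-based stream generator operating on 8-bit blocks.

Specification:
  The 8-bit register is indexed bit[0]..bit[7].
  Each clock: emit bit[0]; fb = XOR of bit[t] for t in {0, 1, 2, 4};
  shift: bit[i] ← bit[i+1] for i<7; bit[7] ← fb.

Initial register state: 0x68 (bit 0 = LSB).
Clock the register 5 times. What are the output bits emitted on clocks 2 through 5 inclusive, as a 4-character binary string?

0010

reg_0 = 0x68
clock 1: out=0, reg = 0x34
clock 2: out=0, reg = 0x1A
clock 3: out=0, reg = 0x0D
clock 4: out=1, reg = 0x06
clock 5: out=0, reg = 0x03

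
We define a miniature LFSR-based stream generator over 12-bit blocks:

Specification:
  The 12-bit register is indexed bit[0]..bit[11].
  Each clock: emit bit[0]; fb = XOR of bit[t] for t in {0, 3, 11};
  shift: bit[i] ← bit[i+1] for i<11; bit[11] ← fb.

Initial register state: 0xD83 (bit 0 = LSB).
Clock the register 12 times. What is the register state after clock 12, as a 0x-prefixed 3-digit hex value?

reg_0 = 0xD83
clock 1: out=1, reg = 0x6C1
clock 2: out=1, reg = 0xB60
clock 3: out=0, reg = 0xDB0
clock 4: out=0, reg = 0xED8
clock 5: out=0, reg = 0x76C
clock 6: out=0, reg = 0xBB6
clock 7: out=0, reg = 0xDDB
clock 8: out=1, reg = 0xEED
clock 9: out=1, reg = 0xF76
clock 10: out=0, reg = 0xFBB
clock 11: out=1, reg = 0xFDD
clock 12: out=1, reg = 0xFEE

0xFEE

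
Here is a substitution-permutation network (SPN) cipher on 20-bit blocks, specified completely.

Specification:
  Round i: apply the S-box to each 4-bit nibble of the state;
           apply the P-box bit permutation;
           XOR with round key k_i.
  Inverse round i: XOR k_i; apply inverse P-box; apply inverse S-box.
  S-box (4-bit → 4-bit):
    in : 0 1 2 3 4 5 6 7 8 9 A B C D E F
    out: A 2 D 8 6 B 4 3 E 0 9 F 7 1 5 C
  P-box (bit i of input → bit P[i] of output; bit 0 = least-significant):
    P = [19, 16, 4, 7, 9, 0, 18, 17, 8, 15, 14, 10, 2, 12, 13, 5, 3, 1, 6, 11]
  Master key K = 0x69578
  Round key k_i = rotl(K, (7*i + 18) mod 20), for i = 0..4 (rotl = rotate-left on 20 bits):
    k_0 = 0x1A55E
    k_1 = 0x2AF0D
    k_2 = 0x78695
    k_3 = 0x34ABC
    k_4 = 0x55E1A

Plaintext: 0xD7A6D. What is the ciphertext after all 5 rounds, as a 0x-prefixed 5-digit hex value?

0x7ECA8

s_0 = plaintext = 0xD7A6D
s_1 = Round(s_0, k_0) = 0xDB052
s_2 = Round(s_1, k_1) = 0x819B0
s_3 = Round(s_2, k_2) = 0x09C56
s_4 = Round(s_3, k_3) = 0x181AF
s_5 = Round(s_4, k_4) = 0x7ECA8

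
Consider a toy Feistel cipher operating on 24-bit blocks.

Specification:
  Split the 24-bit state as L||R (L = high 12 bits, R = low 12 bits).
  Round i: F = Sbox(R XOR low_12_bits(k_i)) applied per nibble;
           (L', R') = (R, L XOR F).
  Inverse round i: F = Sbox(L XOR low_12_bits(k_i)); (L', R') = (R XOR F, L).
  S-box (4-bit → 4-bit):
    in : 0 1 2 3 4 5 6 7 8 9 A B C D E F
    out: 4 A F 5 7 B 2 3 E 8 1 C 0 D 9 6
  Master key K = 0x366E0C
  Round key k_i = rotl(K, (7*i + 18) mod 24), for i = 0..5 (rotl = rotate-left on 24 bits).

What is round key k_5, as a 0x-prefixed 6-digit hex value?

K = 0x366E0C
k_0 = rotl(K, (7*0+18) mod 24) = rotl(K, 18) = 0x30D9B8
k_1 = rotl(K, (7*1+18) mod 24) = rotl(K, 1) = 0x6CDC18
k_2 = rotl(K, (7*2+18) mod 24) = rotl(K, 8) = 0x6E0C36
k_3 = rotl(K, (7*3+18) mod 24) = rotl(K, 15) = 0x061B37
k_4 = rotl(K, (7*4+18) mod 24) = rotl(K, 22) = 0x0D9B83
k_5 = rotl(K, (7*5+18) mod 24) = rotl(K, 5) = 0xCDC186

0xCDC186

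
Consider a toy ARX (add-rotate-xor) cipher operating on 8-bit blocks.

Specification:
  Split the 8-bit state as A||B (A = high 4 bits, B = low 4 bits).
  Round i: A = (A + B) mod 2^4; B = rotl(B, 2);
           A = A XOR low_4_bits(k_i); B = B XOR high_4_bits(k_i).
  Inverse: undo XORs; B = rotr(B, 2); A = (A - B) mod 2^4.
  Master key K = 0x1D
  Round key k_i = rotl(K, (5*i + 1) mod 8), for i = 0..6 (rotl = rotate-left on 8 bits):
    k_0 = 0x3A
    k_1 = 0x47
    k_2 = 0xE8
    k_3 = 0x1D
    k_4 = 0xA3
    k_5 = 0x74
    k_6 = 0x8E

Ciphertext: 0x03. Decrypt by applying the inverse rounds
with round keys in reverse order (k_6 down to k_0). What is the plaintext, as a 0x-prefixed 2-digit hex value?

0x71

s_0 = ciphertext = 0x03
s_1 = InvRound(s_0, k_6) = 0x0E
s_2 = InvRound(s_1, k_5) = 0xE6
s_3 = InvRound(s_2, k_4) = 0xA3
s_4 = InvRound(s_3, k_3) = 0xF8
s_5 = InvRound(s_4, k_2) = 0xE9
s_6 = InvRound(s_5, k_1) = 0x27
s_7 = InvRound(s_6, k_0) = 0x71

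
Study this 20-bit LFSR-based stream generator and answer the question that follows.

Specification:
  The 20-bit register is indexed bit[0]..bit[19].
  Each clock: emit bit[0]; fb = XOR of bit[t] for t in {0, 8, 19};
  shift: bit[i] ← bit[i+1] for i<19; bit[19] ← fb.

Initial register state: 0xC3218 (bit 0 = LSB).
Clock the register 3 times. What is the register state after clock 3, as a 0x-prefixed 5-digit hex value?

reg_0 = 0xC3218
clock 1: out=0, reg = 0xE190C
clock 2: out=0, reg = 0x70C86
clock 3: out=0, reg = 0x38643

0x38643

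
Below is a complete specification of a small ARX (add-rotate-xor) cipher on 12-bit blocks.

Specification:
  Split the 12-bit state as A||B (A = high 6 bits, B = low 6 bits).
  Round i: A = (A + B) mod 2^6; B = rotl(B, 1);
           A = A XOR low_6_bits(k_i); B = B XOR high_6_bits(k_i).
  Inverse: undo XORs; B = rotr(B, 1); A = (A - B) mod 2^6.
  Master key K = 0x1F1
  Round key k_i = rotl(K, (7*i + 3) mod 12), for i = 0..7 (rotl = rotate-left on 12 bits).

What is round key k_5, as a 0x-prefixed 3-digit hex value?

0x7C4

K = 0x1F1
k_0 = rotl(K, (7*0+3) mod 12) = rotl(K, 3) = 0xF88
k_1 = rotl(K, (7*1+3) mod 12) = rotl(K, 10) = 0x47C
k_2 = rotl(K, (7*2+3) mod 12) = rotl(K, 5) = 0xE23
k_3 = rotl(K, (7*3+3) mod 12) = rotl(K, 0) = 0x1F1
k_4 = rotl(K, (7*4+3) mod 12) = rotl(K, 7) = 0x88F
k_5 = rotl(K, (7*5+3) mod 12) = rotl(K, 2) = 0x7C4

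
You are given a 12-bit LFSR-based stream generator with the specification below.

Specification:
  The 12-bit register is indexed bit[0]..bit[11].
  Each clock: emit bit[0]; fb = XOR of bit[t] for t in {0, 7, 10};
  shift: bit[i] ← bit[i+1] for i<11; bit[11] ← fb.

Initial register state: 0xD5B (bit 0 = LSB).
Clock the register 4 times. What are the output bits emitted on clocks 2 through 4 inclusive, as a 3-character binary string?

reg_0 = 0xD5B
clock 1: out=1, reg = 0x6AD
clock 2: out=1, reg = 0xB56
clock 3: out=0, reg = 0x5AB
clock 4: out=1, reg = 0xAD5

101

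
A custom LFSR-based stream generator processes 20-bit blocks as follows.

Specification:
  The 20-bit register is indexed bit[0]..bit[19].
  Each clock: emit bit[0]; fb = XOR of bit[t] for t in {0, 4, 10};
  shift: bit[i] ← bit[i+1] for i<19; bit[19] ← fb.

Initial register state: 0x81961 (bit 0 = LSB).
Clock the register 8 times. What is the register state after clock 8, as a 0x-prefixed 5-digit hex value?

0xF1819

reg_0 = 0x81961
clock 1: out=1, reg = 0xC0CB0
clock 2: out=0, reg = 0x60658
clock 3: out=0, reg = 0x3032C
clock 4: out=0, reg = 0x18196
clock 5: out=0, reg = 0x8C0CB
clock 6: out=1, reg = 0xC6065
clock 7: out=1, reg = 0xE3032
clock 8: out=0, reg = 0xF1819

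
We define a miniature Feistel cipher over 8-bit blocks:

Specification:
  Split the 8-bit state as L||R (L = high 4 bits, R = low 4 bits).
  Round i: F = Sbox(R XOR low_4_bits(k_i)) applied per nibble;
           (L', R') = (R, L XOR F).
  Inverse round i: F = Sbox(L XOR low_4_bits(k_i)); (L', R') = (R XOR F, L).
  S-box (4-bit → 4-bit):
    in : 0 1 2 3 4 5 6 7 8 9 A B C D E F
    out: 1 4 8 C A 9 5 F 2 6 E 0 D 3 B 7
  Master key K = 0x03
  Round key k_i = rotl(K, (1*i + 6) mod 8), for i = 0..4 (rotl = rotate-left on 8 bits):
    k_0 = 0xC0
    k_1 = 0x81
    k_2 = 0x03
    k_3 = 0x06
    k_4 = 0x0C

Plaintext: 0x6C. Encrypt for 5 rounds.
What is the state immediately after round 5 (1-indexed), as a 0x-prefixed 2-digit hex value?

0x4D

s_0 = plaintext = 0x6C
s_1 = Round(s_0, k_0) = 0xCB
s_2 = Round(s_1, k_1) = 0xB2
s_3 = Round(s_2, k_2) = 0x2F
s_4 = Round(s_3, k_3) = 0xF4
s_5 = Round(s_4, k_4) = 0x4D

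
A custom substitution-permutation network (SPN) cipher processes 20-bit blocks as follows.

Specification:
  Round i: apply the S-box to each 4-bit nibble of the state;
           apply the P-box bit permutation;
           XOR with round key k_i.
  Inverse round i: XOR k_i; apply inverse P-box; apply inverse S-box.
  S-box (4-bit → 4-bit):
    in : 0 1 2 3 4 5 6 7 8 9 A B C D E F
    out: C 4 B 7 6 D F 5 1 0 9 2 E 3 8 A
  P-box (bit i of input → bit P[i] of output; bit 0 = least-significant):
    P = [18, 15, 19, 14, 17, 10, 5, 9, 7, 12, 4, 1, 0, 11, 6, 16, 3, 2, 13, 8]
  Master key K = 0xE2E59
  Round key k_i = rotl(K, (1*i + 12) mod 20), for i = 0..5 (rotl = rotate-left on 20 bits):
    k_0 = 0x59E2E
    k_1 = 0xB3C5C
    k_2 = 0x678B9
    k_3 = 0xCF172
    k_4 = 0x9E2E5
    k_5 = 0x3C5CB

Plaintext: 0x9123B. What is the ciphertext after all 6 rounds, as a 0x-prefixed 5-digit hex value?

s_0 = plaintext = 0x9123B
s_1 = Round(s_0, k_0) = 0x70ACC
s_2 = Round(s_1, k_1) = 0x2DAB6
s_3 = Round(s_2, k_2) = 0xAB536
s_4 = Round(s_3, k_3) = 0x23CC8
s_5 = Round(s_4, k_4) = 0xDFD9A
s_6 = Round(s_5, k_5) = 0x69D47

0x69D47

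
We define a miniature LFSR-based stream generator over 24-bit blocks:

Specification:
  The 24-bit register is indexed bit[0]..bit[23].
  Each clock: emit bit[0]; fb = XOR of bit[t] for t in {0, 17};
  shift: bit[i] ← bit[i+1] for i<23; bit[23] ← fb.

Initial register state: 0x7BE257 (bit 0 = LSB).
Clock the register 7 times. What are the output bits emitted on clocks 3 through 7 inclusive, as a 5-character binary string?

10101

reg_0 = 0x7BE257
clock 1: out=1, reg = 0x3DF12B
clock 2: out=1, reg = 0x9EF895
clock 3: out=1, reg = 0x4F7C4A
clock 4: out=0, reg = 0xA7BE25
clock 5: out=1, reg = 0x53DF12
clock 6: out=0, reg = 0xA9EF89
clock 7: out=1, reg = 0xD4F7C4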